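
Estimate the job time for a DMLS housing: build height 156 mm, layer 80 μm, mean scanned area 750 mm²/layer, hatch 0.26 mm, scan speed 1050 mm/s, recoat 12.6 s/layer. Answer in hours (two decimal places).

Number of layers: 156 / 0.08 → 1950 (rounded up).
Hatch length per layer = 750 / 0.26 = 2884.6 mm.
Scan time per layer = 2884.6 / 1050, so 2.7472 s.
Layer cycle: 2.7472 + 12.6 → 15.3472 s.
1950 layers × 15.3472 s/layer = 29927.04 s, i.e. 8.31 hours.

8.31 hours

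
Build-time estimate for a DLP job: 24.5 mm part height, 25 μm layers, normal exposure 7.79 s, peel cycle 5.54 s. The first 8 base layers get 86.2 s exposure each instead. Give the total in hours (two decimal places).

3.80 hours

Number of layers: 24.5 / 0.025 → 980 (rounded up).
Base layers: 8 × (86.2 + 5.54) → 733.92 s.
Regular layers: 972 × (7.79 + 5.54) → 12956.76 s.
Sum: 733.92 + 12956.76 = 13690.68 s → 3.80 hours.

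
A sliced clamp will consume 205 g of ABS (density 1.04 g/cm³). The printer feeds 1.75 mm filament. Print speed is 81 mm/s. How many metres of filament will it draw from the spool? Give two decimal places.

81.95 m

Volume = 205 g / 1.04 g·cm⁻³ = 197.1154 cm³ = 197115.4 mm³.
Filament cross-section = π × (1.75/2)² = 2.4053 mm².
L = V/A = 197115.4/2.4053 = 81950.44 mm → 81.95 m.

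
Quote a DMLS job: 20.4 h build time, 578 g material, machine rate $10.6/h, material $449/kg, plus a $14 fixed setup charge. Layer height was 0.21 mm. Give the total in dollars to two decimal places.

$489.76

Time charge: 10.6 × 20.4 → $216.24.
Feedstock cost: 449 × 578/1000 → $259.522.
Adding setup: 216.24 + 259.522 + 14 → 489.762 ≈ $489.76.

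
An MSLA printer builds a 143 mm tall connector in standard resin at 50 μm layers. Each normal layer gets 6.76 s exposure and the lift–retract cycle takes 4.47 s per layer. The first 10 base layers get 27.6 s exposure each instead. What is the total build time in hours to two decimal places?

8.98 hours

Layers = ⌈143/0.05⌉ = 2860.
Bottom layers = 10 × (27.6 + 4.47) = 320.7 s.
Normal layers: 2850 × (6.76 + 4.47) → 32005.5 s.
Sum: 320.7 + 32005.5 = 32326.2 s → 8.98 hours.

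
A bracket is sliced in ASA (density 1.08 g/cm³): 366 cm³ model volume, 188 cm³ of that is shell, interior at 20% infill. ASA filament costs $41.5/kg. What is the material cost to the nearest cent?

$10.02

Infill region = 366 − 188, so 178 cm³.
Deposited infill = 0.20 × 178 = 35.6 cm³.
Total extruded = 188 + 35.6 = 223.6 cm³.
Mass = 223.6 × 1.08 = 241.488 g.
At $41.5/kg: 241.488/1000 × 41.5 = $10.02.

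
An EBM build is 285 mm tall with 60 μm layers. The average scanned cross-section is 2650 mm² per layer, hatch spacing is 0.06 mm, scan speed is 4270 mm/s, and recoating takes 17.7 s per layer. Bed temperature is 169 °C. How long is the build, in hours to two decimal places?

37.00 hours

Number of layers: 285 / 0.06 → 4750 (rounded up).
Per-layer scan distance: 2650 / 0.06 → 44166.7 mm.
Beam time per layer: 44166.7 / 4270 → 10.3435 s.
Time per layer = 10.3435 + 17.7 = 28.0435 s.
Build time = 4750 × 28.0435 = 133206.625 s = 37.00 hours.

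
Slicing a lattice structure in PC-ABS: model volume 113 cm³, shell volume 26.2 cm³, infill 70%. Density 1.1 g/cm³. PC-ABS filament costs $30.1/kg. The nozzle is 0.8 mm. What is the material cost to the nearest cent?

$2.88

Volume inside the shell: 113 − 26.2 → 86.8 cm³.
Deposited infill = 0.70 × 86.8 = 60.76 cm³.
Deposited volume = 26.2 + 60.76 = 86.96 cm³.
Mass = 86.96 × 1.1, so 95.656 g.
At $30.1/kg: 95.656/1000 × 30.1 = $2.88.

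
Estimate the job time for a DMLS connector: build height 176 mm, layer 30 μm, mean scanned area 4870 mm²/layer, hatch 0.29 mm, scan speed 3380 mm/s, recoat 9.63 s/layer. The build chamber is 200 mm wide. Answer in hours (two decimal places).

23.79 hours

Layers = ⌈176/0.03⌉ = 5867.
Hatch length per layer: 4870 / 0.29 → 16793.1 mm.
Per-layer scan time = 16793.1 / 3380, so 4.9684 s.
Layer cycle = 4.9684 + 9.63, so 14.5984 s.
Total: 5867 × 14.5984 s = 85648.8128 s → 23.79 hours.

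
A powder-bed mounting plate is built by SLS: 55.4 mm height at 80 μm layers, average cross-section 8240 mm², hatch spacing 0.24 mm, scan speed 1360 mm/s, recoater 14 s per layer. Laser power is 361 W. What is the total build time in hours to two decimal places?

7.55 hours

Layers = ⌈55.4/0.08⌉ = 693.
Per-layer scan distance = 8240 / 0.24 = 34333.3 mm.
Laser time per layer = 34333.3 / 1360 = 25.2451 s.
Per-layer time: 25.2451 + 14 → 39.2451 s.
693 layers × 39.2451 s/layer = 27196.8543 s, i.e. 7.55 hours.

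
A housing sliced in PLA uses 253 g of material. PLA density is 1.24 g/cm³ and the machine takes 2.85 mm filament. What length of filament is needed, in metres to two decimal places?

31.98 m

Volume = 253 g / 1.24 g·cm⁻³ = 204.0323 cm³ = 204032.3 mm³.
Filament cross-section = π × (2.85/2)² = 6.3794 mm².
L = V/A = 204032.3/6.3794 = 31982.99 mm → 31.98 m.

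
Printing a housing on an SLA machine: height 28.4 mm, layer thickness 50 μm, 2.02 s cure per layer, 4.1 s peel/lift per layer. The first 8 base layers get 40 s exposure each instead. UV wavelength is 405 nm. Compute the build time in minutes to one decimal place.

Layer count = ceil(28.4 / 0.05) = 568.
Base layers: 8 × (40 + 4.1) → 352.8 s.
Normal layers = 560 × (2.02 + 4.1) = 3427.2 s.
Sum: 352.8 + 3427.2 = 3780 s → 63.0 minutes.

63.0 minutes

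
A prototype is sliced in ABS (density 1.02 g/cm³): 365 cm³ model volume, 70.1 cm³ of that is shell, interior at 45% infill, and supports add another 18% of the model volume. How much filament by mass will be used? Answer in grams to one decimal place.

Interior volume: 365 − 70.1 → 294.9 cm³.
Infill volume: 0.45 × 294.9 → 132.705 cm³.
Support = 0.18 × 365 = 65.7 cm³.
Deposited volume: 70.1 + 132.705 + 65.7 → 268.505 cm³.
Mass: 268.505 × 1.02 → 273.8751 g.

273.9 g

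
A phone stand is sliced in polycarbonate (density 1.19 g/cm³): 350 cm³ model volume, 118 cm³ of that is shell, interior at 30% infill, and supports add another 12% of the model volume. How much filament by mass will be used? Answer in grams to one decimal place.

273.2 g

Volume inside the shell: 350 − 118 → 232 cm³.
Infill volume: 0.30 × 232 → 69.6 cm³.
Support = 0.12 × 350, so 42 cm³.
Deposited volume = 118 + 69.6 + 42 = 229.6 cm³.
Mass: 229.6 × 1.19 → 273.224 g.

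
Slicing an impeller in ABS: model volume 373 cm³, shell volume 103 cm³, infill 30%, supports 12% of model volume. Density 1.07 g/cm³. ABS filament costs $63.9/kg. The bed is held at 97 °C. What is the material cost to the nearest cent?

Interior volume = 373 − 103 = 270 cm³.
Infill deposited = 0.30 × 270 = 81 cm³.
Support = 0.12 × 373, so 44.76 cm³.
Total extruded = 103 + 81 + 44.76, so 228.76 cm³.
Mass = 228.76 × 1.07, so 244.7732 g.
Cost = 244.7732 g / 1000 × $63.9/kg = $15.64.

$15.64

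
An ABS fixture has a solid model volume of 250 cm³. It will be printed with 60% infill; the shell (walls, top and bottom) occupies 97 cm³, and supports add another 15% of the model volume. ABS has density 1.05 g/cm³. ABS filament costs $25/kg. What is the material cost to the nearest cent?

Volume inside the shell = 250 − 97 = 153 cm³.
Infill volume = 0.60 × 153, so 91.8 cm³.
Support = 0.15 × 250 = 37.5 cm³.
Deposited volume = 97 + 91.8 + 37.5 = 226.3 cm³.
Mass = 226.3 × 1.05 = 237.615 g.
At $25/kg: 237.615/1000 × 25 = $5.94.

$5.94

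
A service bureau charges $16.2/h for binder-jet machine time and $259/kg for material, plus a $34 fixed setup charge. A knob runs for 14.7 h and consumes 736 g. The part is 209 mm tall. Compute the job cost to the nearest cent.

Machine cost: 16.2 × 14.7 → $238.14.
Feedstock cost: 259 × 736/1000 → $190.624.
Total = 238.14 + 190.624 + 34 = 462.764 ≈ $462.76.

$462.76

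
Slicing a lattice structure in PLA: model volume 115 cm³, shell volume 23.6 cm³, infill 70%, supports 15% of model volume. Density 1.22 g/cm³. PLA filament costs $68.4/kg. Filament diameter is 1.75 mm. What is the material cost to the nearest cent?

$8.75

Volume inside the shell = 115 − 23.6, so 91.4 cm³.
Infill deposited = 0.70 × 91.4, so 63.98 cm³.
Support = 0.15 × 115, so 17.25 cm³.
Total printed volume = 23.6 + 63.98 + 17.25 = 104.83 cm³.
Mass: 104.83 × 1.22 → 127.8926 g.
At $68.4/kg: 127.8926/1000 × 68.4 = $8.75.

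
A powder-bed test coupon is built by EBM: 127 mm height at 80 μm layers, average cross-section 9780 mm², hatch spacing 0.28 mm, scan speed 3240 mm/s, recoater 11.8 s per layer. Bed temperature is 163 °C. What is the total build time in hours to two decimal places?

Layer count = ceil(127 / 0.08) = 1588.
Scan path per layer: 9780 / 0.28 → 34928.6 mm.
Beam time per layer = 34928.6 / 3240, so 10.7804 s.
Layer cycle = 10.7804 + 11.8, so 22.5804 s.
Total: 1588 × 22.5804 s = 35857.6752 s → 9.96 hours.

9.96 hours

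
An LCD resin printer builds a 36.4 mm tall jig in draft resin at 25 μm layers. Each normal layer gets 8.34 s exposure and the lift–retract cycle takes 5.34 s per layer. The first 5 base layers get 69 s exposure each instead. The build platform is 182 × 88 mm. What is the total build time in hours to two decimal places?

Layers = ⌈36.4/0.025⌉ = 1456.
Burn-in layers = 5 × (69 + 5.34) = 371.7 s.
Remaining layers = 1451 × (8.34 + 5.34), so 19849.68 s.
Sum: 371.7 + 19849.68 = 20221.38 s → 5.62 hours.

5.62 hours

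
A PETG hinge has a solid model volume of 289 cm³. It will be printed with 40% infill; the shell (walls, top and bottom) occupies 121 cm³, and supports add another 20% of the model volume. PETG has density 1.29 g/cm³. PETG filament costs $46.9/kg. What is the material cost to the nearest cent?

$14.88

Volume inside the shell = 289 − 121 = 168 cm³.
Infill deposited: 0.40 × 168 → 67.2 cm³.
Support = 0.20 × 289 = 57.8 cm³.
Total extruded = 121 + 67.2 + 57.8 = 246 cm³.
Mass = 246 × 1.29, so 317.34 g.
Cost = 317.34 g / 1000 × $46.9/kg = $14.88.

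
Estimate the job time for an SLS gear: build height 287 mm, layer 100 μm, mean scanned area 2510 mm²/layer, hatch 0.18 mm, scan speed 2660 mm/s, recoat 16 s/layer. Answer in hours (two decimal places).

Number of layers: 287 / 0.1 → 2870 (rounded up).
Scan path per layer = 2510 / 0.18, so 13944.4 mm.
Laser time per layer = 13944.4 / 2660, so 5.2423 s.
Layer cycle: 5.2423 + 16 → 21.2423 s.
Total: 2870 × 21.2423 s = 60965.401 s → 16.93 hours.

16.93 hours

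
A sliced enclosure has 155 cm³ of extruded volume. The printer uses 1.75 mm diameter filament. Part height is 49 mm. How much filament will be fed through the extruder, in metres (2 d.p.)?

64.44 m

Cross-section of 1.75 mm filament: π·(1.75/2)² = 2.4053 mm².
L = 155000 mm³ / 2.4053 mm² = 64441.03 mm, i.e. 64.44 m.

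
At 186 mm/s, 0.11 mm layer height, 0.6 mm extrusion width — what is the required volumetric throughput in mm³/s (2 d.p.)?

Extrusion cross-section: 0.11 × 0.6 → 0.066 mm².
Volumetric flow = 186 × 0.066 = 12.28 mm³/s.

12.28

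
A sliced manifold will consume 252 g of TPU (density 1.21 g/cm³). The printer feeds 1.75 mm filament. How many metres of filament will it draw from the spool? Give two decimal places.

Extruded volume: 252/1.21 = 208.2645 cm³ (208264.5 mm³).
Cross-section of 1.75 mm filament: π·(1.75/2)² = 2.4053 mm².
L = V/A = 208264.5/2.4053 = 86585.66 mm → 86.59 m.

86.59 m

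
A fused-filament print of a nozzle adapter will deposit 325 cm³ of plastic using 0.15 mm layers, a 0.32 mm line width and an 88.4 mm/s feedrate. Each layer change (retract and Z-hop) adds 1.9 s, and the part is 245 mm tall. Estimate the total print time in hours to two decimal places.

22.14 hours

Extrusion cross-section = 0.15 × 0.32, so 0.048 mm².
Total extruded path = 325000/0.048 = 6770833.3 mm.
Time extruding: 6770833.3 / 88.4 → 76593.1 s.
Number of layers: 245 / 0.15 → 1634 (rounded up).
Layer-change overhead = 1634 × 1.9 = 3104.6 s.
Altogether 76593.1 + 3104.6 = 79697.7 s, i.e. 22.14 hours.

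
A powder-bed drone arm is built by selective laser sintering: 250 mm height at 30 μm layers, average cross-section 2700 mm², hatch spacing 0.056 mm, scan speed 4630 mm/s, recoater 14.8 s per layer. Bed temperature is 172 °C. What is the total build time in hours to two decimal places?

Layers = ⌈250/0.03⌉ = 8334.
Scan path per layer = 2700 / 0.056 = 48214.3 mm.
Scan time per layer = 48214.3 / 4630 = 10.4135 s.
Per-layer time = 10.4135 + 14.8 = 25.2135 s.
Build time = 8334 × 25.2135 = 210129.309 s = 58.37 hours.

58.37 hours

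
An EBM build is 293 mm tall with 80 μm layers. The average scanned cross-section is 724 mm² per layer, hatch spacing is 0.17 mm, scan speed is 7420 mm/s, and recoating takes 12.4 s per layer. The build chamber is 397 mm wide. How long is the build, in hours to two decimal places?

13.20 hours

Number of layers: 293 / 0.08 → 3663 (rounded up).
Scan path per layer = 724 / 0.17 = 4258.8 mm.
Per-layer scan time: 4258.8 / 7420 → 0.574 s.
Time per layer = 0.574 + 12.4 = 12.974 s.
3663 layers × 12.974 s/layer = 47523.762 s, i.e. 13.20 hours.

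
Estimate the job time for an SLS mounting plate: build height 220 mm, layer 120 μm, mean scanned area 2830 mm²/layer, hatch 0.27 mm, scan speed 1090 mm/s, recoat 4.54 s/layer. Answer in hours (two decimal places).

Layer count = ceil(220 / 0.12) = 1834.
Per-layer scan distance: 2830 / 0.27 → 10481.5 mm.
Per-layer scan time = 10481.5 / 1090 = 9.6161 s.
Time per layer = 9.6161 + 4.54, so 14.1561 s.
1834 layers × 14.1561 s/layer = 25962.2874 s, i.e. 7.21 hours.

7.21 hours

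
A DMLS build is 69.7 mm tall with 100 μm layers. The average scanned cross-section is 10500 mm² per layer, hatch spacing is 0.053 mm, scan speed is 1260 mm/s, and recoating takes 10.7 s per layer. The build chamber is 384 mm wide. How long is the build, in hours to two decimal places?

Layers = ⌈69.7/0.1⌉ = 697.
Scan path per layer = 10500 / 0.053, so 198113.2 mm.
Per-layer scan time = 198113.2 / 1260, so 157.2327 s.
Per-layer time: 157.2327 + 10.7 → 167.9327 s.
697 layers × 167.9327 s/layer = 117049.0919 s, i.e. 32.51 hours.

32.51 hours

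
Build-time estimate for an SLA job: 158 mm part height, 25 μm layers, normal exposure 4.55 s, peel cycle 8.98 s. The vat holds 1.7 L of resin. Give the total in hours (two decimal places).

Layer count = ceil(158 / 0.025) = 6320.
Each layer takes: 4.55 + 8.98 → 13.53 s.
Total = 6320 × 13.53 = 85509.6 s = 23.75 hours.

23.75 hours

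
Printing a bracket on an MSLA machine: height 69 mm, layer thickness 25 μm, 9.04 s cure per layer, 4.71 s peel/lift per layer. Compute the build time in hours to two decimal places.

Number of layers: 69 / 0.025 → 2760 (rounded up).
Per-layer time = 9.04 + 4.71 = 13.75 s.
Total = 2760 × 13.75 = 37950 s = 10.54 hours.

10.54 hours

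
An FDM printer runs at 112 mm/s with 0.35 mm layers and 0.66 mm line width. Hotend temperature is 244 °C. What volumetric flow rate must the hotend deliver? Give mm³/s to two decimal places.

Extrusion cross-section = 0.35 × 0.66, so 0.231 mm².
Q = v·A = 112 × 0.231 = 25.87 mm³/s.

25.87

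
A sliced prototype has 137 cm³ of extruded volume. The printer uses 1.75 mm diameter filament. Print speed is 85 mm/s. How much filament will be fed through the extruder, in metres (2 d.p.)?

56.96 m

A = π r² = π × 0.875² = 2.4053 mm².
Length = 137 cm³ / 2.4053 mm² = 137000 / 2.4053 = 56957.55 mm = 56.96 m.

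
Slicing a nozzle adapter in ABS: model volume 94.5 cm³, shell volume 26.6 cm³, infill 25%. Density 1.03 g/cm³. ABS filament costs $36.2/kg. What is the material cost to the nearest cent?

$1.62

Volume inside the shell = 94.5 − 26.6, so 67.9 cm³.
Infill deposited = 0.25 × 67.9 = 16.975 cm³.
Deposited volume = 26.6 + 16.975, so 43.575 cm³.
Mass = 43.575 × 1.03 = 44.88225 g.
Cost = 44.88225 g / 1000 × $36.2/kg = $1.62.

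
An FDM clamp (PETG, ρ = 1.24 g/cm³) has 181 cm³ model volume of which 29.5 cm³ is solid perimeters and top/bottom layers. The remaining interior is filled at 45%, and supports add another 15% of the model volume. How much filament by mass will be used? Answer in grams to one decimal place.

154.8 g

Volume inside the shell: 181 − 29.5 → 151.5 cm³.
Deposited infill = 0.45 × 151.5, so 68.175 cm³.
Support = 0.15 × 181, so 27.15 cm³.
Deposited volume: 29.5 + 68.175 + 27.15 → 124.825 cm³.
Mass = 124.825 × 1.24 = 154.783 g.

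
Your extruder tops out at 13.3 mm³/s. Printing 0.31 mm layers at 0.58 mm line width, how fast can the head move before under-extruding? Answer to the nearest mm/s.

74 mm/s

A: 0.31 × 0.58 → 0.1798 mm².
Max speed = 13.3 / 0.1798 = 73.97 ≈ 74 mm/s.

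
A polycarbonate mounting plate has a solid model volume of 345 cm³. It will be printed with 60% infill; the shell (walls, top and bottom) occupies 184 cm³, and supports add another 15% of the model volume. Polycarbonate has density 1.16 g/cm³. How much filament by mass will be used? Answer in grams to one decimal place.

Volume inside the shell = 345 − 184, so 161 cm³.
Infill deposited: 0.60 × 161 → 96.6 cm³.
Support = 0.15 × 345 = 51.75 cm³.
Deposited volume: 184 + 96.6 + 51.75 → 332.35 cm³.
Mass = 332.35 × 1.16, so 385.526 g.

385.5 g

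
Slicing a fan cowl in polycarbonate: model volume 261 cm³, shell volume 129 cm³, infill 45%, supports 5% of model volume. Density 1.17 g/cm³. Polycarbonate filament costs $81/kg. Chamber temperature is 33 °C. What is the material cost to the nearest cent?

Interior volume = 261 − 129 = 132 cm³.
Deposited infill = 0.45 × 132 = 59.4 cm³.
Support = 0.05 × 261 = 13.05 cm³.
Deposited volume: 129 + 59.4 + 13.05 → 201.45 cm³.
Mass = 201.45 × 1.17 = 235.6965 g.
Cost = 235.6965 g / 1000 × $81/kg = $19.09.

$19.09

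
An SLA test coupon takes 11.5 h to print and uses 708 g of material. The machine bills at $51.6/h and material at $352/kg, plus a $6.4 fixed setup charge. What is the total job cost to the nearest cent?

$849.02

Machine cost: 51.6 × 11.5 → $593.40.
Material cost = 352 × 708/1000, so $249.216.
Adding setup: 593.40 + 249.216 + 6.4 → 849.016 ≈ $849.02.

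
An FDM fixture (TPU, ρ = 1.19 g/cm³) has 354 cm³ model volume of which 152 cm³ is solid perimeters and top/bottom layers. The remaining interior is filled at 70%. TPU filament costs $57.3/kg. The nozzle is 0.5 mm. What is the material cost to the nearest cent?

Infill region = 354 − 152 = 202 cm³.
Infill volume = 0.70 × 202 = 141.4 cm³.
Deposited volume = 152 + 141.4 = 293.4 cm³.
Mass = 293.4 × 1.19 = 349.146 g.
Cost = 349.146 g / 1000 × $57.3/kg = $20.01.

$20.01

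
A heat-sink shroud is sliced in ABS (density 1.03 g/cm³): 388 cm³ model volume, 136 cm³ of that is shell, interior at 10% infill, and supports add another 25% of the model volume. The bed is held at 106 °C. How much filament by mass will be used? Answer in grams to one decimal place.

265.9 g

Infill region: 388 − 136 → 252 cm³.
Infill volume = 0.10 × 252 = 25.2 cm³.
Support = 0.25 × 388 = 97 cm³.
Total extruded = 136 + 25.2 + 97 = 258.2 cm³.
Mass = 258.2 × 1.03 = 265.946 g.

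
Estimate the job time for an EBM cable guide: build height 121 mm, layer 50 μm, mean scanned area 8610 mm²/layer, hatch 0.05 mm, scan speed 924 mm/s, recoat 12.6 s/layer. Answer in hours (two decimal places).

133.75 hours

Layer count = ceil(121 / 0.05) = 2420.
Per-layer scan distance = 8610 / 0.05 = 172200 mm.
Scan time per layer: 172200 / 924 → 186.3636 s.
Per-layer time = 186.3636 + 12.6, so 198.9636 s.
Total: 2420 × 198.9636 s = 481491.912 s → 133.75 hours.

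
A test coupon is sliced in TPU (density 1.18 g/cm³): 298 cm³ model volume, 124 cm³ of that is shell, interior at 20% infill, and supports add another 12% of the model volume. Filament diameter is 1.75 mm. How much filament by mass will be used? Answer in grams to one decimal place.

Infill region: 298 − 124 → 174 cm³.
Infill volume: 0.20 × 174 → 34.8 cm³.
Support = 0.12 × 298 = 35.76 cm³.
Total extruded = 124 + 34.8 + 35.76, so 194.56 cm³.
Mass = 194.56 × 1.18 = 229.5808 g.

229.6 g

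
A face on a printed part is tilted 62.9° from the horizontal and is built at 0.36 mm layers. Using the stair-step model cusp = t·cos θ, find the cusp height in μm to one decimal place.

cos(62.9°) = 0.4555, so cusp = 0.36 × 0.4555 = 0.16398 mm → 164.0 μm.

164.0 μm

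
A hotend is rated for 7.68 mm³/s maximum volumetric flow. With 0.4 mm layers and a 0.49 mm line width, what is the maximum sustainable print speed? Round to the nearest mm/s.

Bead cross-section = 0.4 × 0.49, so 0.196 mm².
Max speed = 7.68 / 0.196 = 39.18 ≈ 39 mm/s.

39 mm/s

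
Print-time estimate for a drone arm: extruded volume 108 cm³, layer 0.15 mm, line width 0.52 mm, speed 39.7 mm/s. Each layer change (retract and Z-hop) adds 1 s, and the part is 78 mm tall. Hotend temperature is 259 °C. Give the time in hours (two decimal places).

Line area: 0.15 × 0.52 → 0.078 mm².
Path length: 108000 mm³ / 0.078 mm² → 1384615.4 mm.
Time extruding: 1384615.4 / 39.7 → 34877 s.
Number of layers: 78 / 0.15 → 520 (rounded up).
Non-print overhead = 520 × 1 = 520 s.
Total = 34877 + 520 = 35397 s = 9.83 hours.

9.83 hours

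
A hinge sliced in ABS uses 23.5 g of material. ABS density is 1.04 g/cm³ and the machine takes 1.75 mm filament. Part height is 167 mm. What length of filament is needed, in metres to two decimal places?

9.39 m

Extruded volume: 23.5/1.04 = 22.5962 cm³ (22596.2 mm³).
Filament cross-section = π × (1.75/2)² = 2.4053 mm².
Length = 22596.2 / 2.4053 = 9394.34 mm = 9.39 m.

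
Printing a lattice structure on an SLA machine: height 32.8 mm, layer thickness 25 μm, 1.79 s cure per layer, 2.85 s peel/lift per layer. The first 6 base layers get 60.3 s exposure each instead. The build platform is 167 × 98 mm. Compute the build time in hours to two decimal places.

1.79 hours

Number of layers: 32.8 / 0.025 → 1312 (rounded up).
Base layers: 6 × (60.3 + 2.85) → 378.9 s.
Normal layers = 1306 × (1.79 + 2.85) = 6059.84 s.
Sum: 378.9 + 6059.84 = 6438.74 s → 1.79 hours.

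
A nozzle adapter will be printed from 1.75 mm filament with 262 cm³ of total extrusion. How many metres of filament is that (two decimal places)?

108.93 m

Cross-section of 1.75 mm filament: π·(1.75/2)² = 2.4053 mm².
L = 262000 mm³ / 2.4053 mm² = 108926.12 mm, i.e. 108.93 m.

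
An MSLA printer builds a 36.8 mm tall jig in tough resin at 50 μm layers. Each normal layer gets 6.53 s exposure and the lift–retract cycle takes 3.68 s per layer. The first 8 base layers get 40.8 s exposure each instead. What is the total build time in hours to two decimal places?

2.16 hours

Number of layers: 36.8 / 0.05 → 736 (rounded up).
Bottom layers = 8 × (40.8 + 3.68), so 355.84 s.
Normal layers = 728 × (6.53 + 3.68) = 7432.88 s.
Total = 355.84 + 7432.88 = 7788.72 s = 2.16 hours.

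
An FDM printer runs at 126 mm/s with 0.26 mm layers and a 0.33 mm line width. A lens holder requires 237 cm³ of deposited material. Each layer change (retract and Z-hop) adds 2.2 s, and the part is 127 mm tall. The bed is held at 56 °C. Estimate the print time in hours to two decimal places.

6.39 hours

Extrusion cross-section: 0.26 × 0.33 → 0.0858 mm².
Path length: 237000 mm³ / 0.0858 mm² → 2762237.8 mm.
Print-move time = 2762237.8 / 126 = 21922.5 s.
Layer count = ceil(127 / 0.26) = 489.
Layer-change overhead = 489 × 2.2, so 1075.8 s.
Total = 21922.5 + 1075.8 = 22998.3 s = 6.39 hours.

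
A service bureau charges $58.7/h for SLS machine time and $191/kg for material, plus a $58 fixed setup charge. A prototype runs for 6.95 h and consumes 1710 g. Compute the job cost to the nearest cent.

Machine cost: 58.7 × 6.95 → $407.965.
Material cost = 191 × 1710/1000, so $326.61.
Total = 407.965 + 326.61 + 58 = 792.575 ≈ $792.58.

$792.58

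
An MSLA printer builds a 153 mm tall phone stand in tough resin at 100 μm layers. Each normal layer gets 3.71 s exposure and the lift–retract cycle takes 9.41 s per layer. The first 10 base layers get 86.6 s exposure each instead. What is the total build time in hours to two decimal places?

5.81 hours

Layers = ⌈153/0.1⌉ = 1530.
Bottom layers = 10 × (86.6 + 9.41) = 960.1 s.
Remaining layers = 1520 × (3.71 + 9.41) = 19942.4 s.
Total = 960.1 + 19942.4 = 20902.5 s = 5.81 hours.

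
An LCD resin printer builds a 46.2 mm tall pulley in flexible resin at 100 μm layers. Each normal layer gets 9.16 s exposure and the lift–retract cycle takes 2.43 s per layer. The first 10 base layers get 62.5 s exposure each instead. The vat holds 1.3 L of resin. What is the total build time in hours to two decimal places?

1.64 hours

Layers = ⌈46.2/0.1⌉ = 462.
Burn-in layers = 10 × (62.5 + 2.43), so 649.3 s.
Regular layers: 452 × (9.16 + 2.43) → 5238.68 s.
Sum: 649.3 + 5238.68 = 5887.98 s → 1.64 hours.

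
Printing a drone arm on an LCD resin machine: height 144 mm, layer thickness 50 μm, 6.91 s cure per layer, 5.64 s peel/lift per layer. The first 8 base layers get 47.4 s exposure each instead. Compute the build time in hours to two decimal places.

10.13 hours

Layer count = ceil(144 / 0.05) = 2880.
Bottom layers: 8 × (47.4 + 5.64) → 424.32 s.
Normal layers = 2872 × (6.91 + 5.64) = 36043.6 s.
Sum: 424.32 + 36043.6 = 36467.92 s → 10.13 hours.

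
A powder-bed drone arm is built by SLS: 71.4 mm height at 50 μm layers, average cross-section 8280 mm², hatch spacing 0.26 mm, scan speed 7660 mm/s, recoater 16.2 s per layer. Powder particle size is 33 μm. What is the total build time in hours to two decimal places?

8.08 hours

Number of layers: 71.4 / 0.05 → 1428 (rounded up).
Per-layer scan distance: 8280 / 0.26 → 31846.2 mm.
Per-layer scan time = 31846.2 / 7660 = 4.1575 s.
Time per layer = 4.1575 + 16.2, so 20.3575 s.
Total: 1428 × 20.3575 s = 29070.51 s → 8.08 hours.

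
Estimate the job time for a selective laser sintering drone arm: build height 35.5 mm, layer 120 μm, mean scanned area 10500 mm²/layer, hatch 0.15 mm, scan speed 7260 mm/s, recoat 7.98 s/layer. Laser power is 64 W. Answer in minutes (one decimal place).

Layers = ⌈35.5/0.12⌉ = 296.
Hatch length per layer = 10500 / 0.15, so 70000 mm.
Scan time per layer = 70000 / 7260 = 9.6419 s.
Time per layer = 9.6419 + 7.98, so 17.6219 s.
Total: 296 × 17.6219 s = 5216.0824 s → 86.9 minutes.

86.9 minutes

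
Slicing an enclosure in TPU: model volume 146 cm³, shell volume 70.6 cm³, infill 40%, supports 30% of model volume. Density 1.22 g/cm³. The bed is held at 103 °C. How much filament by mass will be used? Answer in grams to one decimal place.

176.4 g

Infill region = 146 − 70.6, so 75.4 cm³.
Infill volume = 0.40 × 75.4, so 30.16 cm³.
Support = 0.30 × 146 = 43.8 cm³.
Total extruded = 70.6 + 30.16 + 43.8, so 144.56 cm³.
Mass: 144.56 × 1.22 → 176.3632 g.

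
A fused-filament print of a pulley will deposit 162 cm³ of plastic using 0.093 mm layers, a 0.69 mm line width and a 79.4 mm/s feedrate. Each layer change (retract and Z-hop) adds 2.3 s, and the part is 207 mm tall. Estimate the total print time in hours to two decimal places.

10.25 hours

Line area: 0.093 × 0.69 → 0.06417 mm².
Total extruded path = 162000/0.06417 = 2524544.2 mm.
Time extruding = 2524544.2 / 79.4 = 31795.3 s.
Layers = ⌈207/0.093⌉ = 2226.
Non-print overhead = 2226 × 2.3, so 5119.8 s.
Total = 31795.3 + 5119.8 = 36915.1 s = 10.25 hours.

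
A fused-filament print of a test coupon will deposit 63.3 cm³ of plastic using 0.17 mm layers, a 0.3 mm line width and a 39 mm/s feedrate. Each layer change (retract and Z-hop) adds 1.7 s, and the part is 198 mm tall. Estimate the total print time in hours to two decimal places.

9.39 hours

Line area: 0.17 × 0.3 → 0.051 mm².
Path length: 63300 mm³ / 0.051 mm² → 1241176.5 mm.
Extrusion time = 1241176.5 / 39, so 31825 s.
Layer count = ceil(198 / 0.17) = 1165.
Z-hop total = 1165 × 1.7, so 1980.5 s.
Total = 31825 + 1980.5 = 33805.5 s = 9.39 hours.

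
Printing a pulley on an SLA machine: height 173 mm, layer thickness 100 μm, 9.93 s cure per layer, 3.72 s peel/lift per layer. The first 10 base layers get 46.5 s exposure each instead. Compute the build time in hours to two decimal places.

6.66 hours

Number of layers: 173 / 0.1 → 1730 (rounded up).
Burn-in layers = 10 × (46.5 + 3.72), so 502.2 s.
Normal layers: 1720 × (9.93 + 3.72) → 23478 s.
Sum: 502.2 + 23478 = 23980.2 s → 6.66 hours.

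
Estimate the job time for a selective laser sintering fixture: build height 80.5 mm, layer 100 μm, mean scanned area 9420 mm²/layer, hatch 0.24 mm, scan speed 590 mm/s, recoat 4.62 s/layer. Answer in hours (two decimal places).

Layers = ⌈80.5/0.1⌉ = 805.
Per-layer scan distance = 9420 / 0.24, so 39250 mm.
Laser time per layer = 39250 / 590 = 66.5254 s.
Time per layer = 66.5254 + 4.62 = 71.1454 s.
Build time = 805 × 71.1454 = 57272.047 s = 15.91 hours.

15.91 hours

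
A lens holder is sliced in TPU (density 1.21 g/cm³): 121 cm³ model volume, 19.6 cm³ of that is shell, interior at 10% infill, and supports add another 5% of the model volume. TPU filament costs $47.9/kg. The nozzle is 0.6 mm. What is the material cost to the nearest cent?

Interior volume = 121 − 19.6, so 101.4 cm³.
Infill deposited = 0.10 × 101.4, so 10.14 cm³.
Support = 0.05 × 121, so 6.05 cm³.
Total printed volume: 19.6 + 10.14 + 6.05 → 35.79 cm³.
Mass = 35.79 × 1.21, so 43.3059 g.
At $47.9/kg: 43.3059/1000 × 47.9 = $2.07.

$2.07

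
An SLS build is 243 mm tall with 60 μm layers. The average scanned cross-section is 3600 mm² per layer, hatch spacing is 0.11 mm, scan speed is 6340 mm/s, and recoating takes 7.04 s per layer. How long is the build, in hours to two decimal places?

Layers = ⌈243/0.06⌉ = 4050.
Scan path per layer = 3600 / 0.11, so 32727.3 mm.
Per-layer scan time = 32727.3 / 6340 = 5.162 s.
Time per layer: 5.162 + 7.04 → 12.202 s.
Build time = 4050 × 12.202 = 49418.1 s = 13.73 hours.

13.73 hours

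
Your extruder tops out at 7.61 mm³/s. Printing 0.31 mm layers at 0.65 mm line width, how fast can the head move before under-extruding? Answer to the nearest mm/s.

Extrusion cross-section = 0.31 × 0.65 = 0.2015 mm².
Max speed = 7.61 / 0.2015 = 37.77 ≈ 38 mm/s.

38 mm/s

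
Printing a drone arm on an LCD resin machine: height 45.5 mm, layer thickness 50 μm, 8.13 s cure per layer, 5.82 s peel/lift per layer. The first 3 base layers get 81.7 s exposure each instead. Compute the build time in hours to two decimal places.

3.59 hours

Number of layers: 45.5 / 0.05 → 910 (rounded up).
Bottom layers = 3 × (81.7 + 5.82) = 262.56 s.
Regular layers = 907 × (8.13 + 5.82), so 12652.65 s.
Total = 262.56 + 12652.65 = 12915.21 s = 3.59 hours.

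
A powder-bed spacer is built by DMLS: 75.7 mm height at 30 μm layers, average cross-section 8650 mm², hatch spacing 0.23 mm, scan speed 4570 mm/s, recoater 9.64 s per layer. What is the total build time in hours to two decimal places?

Layers = ⌈75.7/0.03⌉ = 2524.
Hatch length per layer = 8650 / 0.23 = 37608.7 mm.
Scan time per layer: 37608.7 / 4570 → 8.2295 s.
Layer cycle = 8.2295 + 9.64, so 17.8695 s.
2524 layers × 17.8695 s/layer = 45102.618 s, i.e. 12.53 hours.

12.53 hours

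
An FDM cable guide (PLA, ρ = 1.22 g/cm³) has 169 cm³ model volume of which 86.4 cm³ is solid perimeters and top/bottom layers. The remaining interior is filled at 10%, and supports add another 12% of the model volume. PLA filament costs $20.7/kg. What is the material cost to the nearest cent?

$2.90

Infill region = 169 − 86.4 = 82.6 cm³.
Infill deposited = 0.10 × 82.6 = 8.26 cm³.
Support = 0.12 × 169, so 20.28 cm³.
Deposited volume: 86.4 + 8.26 + 20.28 → 114.94 cm³.
Mass = 114.94 × 1.22 = 140.2268 g.
At $20.7/kg: 140.2268/1000 × 20.7 = $2.90.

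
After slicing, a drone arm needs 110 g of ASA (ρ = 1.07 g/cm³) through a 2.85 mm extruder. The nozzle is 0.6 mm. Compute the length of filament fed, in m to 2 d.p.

Extruded volume: 110/1.07 = 102.8037 cm³ (102803.7 mm³).
Filament cross-section = π × (2.85/2)² = 6.3794 mm².
Length = 102803.7 / 6.3794 = 16114.95 mm = 16.11 m.

16.11 m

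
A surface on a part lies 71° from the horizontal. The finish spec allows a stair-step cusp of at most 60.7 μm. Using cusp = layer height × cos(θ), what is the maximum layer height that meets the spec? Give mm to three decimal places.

0.186 mm

Layer height = cusp / cos(71°) = 0.0607 / 0.3256 = 0.186 mm.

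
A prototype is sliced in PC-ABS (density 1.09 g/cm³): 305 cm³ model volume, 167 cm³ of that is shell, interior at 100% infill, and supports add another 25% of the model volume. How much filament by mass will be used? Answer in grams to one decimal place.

415.6 g

Volume inside the shell: 305 − 167 → 138 cm³.
Deposited infill: 1.00 × 138 → 138 cm³.
Support = 0.25 × 305 = 76.25 cm³.
Deposited volume: 167 + 138 + 76.25 → 381.25 cm³.
Mass: 381.25 × 1.09 → 415.5625 g.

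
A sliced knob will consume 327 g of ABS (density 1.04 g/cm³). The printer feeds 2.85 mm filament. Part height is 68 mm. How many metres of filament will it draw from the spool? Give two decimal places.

49.29 m

Extruded volume: 327/1.04 = 314.4231 cm³ (314423.1 mm³).
A = π r² = π × 1.425² = 6.3794 mm².
L = V/A = 314423.1/6.3794 = 49287.25 mm → 49.29 m.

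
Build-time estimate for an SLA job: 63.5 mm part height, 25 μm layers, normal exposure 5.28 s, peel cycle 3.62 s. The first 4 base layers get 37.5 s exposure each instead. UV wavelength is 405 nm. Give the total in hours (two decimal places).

6.32 hours

Layers = ⌈63.5/0.025⌉ = 2540.
Bottom layers: 4 × (37.5 + 3.62) → 164.48 s.
Regular layers = 2536 × (5.28 + 3.62) = 22570.4 s.
Total = 164.48 + 22570.4 = 22734.88 s = 6.32 hours.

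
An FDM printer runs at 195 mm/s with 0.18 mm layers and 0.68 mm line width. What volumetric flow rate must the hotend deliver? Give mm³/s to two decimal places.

23.87

A = 0.18 × 0.68, so 0.1224 mm².
Q = v·A = 195 × 0.1224 = 23.87 mm³/s.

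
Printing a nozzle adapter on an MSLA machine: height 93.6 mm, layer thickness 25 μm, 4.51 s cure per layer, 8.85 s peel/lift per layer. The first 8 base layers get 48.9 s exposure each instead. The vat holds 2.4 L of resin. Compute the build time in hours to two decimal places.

13.99 hours

Layers = ⌈93.6/0.025⌉ = 3744.
Base layers = 8 × (48.9 + 8.85) = 462 s.
Remaining layers = 3736 × (4.51 + 8.85), so 49912.96 s.
Total = 462 + 49912.96 = 50374.96 s = 13.99 hours.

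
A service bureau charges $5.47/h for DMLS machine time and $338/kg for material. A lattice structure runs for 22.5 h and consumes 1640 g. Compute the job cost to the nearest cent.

Machine cost = 5.47 × 22.5, so $123.075.
Feedstock cost = 338 × 1640/1000 = $554.32.
Total = 123.075 + 554.32 = 677.395 ≈ $677.40.

$677.40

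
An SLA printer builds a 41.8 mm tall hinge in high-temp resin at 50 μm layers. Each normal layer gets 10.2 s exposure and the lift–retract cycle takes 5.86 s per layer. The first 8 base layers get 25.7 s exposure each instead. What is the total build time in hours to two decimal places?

3.76 hours

Layer count = ceil(41.8 / 0.05) = 836.
Bottom layers: 8 × (25.7 + 5.86) → 252.48 s.
Regular layers = 828 × (10.2 + 5.86), so 13297.68 s.
Total = 252.48 + 13297.68 = 13550.16 s = 3.76 hours.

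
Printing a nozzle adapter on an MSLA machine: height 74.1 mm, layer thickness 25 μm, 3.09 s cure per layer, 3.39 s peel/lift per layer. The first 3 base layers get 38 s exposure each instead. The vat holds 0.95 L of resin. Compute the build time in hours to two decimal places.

Layers = ⌈74.1/0.025⌉ = 2964.
Bottom layers = 3 × (38 + 3.39) = 124.17 s.
Normal layers = 2961 × (3.09 + 3.39) = 19187.28 s.
Total = 124.17 + 19187.28 = 19311.45 s = 5.36 hours.

5.36 hours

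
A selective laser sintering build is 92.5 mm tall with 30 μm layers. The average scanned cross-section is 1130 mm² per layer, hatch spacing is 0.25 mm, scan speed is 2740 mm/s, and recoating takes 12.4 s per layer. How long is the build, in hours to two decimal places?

12.04 hours

Layers = ⌈92.5/0.03⌉ = 3084.
Hatch length per layer = 1130 / 0.25 = 4520 mm.
Laser time per layer = 4520 / 2740 = 1.6496 s.
Layer cycle: 1.6496 + 12.4 → 14.0496 s.
Total: 3084 × 14.0496 s = 43328.9664 s → 12.04 hours.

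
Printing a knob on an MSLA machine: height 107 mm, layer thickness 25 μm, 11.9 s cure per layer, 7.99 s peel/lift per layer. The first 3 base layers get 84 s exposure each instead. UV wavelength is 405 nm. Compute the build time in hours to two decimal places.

Layer count = ceil(107 / 0.025) = 4280.
Base layers: 3 × (84 + 7.99) → 275.97 s.
Remaining layers = 4277 × (11.9 + 7.99), so 85069.53 s.
Sum: 275.97 + 85069.53 = 85345.5 s → 23.71 hours.

23.71 hours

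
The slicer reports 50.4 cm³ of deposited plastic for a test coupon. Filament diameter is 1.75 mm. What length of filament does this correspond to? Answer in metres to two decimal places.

20.95 m

A = π r² = π × 0.875² = 2.4053 mm².
Length = 50.4 cm³ / 2.4053 mm² = 50400 / 2.4053 = 20953.73 mm = 20.95 m.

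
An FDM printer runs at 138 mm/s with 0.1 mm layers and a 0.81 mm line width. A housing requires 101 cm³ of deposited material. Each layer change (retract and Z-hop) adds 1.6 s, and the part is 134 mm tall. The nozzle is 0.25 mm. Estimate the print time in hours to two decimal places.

3.11 hours

Line area: 0.1 × 0.81 → 0.081 mm².
Toolpath length = 101 cm³ / 0.081 mm² = 101000 / 0.081 = 1246913.6 mm.
Time extruding = 1246913.6 / 138 = 9035.6 s.
Layers = ⌈134/0.1⌉ = 1340.
Layer-change overhead = 1340 × 1.6, so 2144 s.
Altogether 9035.6 + 2144 = 11179.6 s, i.e. 3.11 hours.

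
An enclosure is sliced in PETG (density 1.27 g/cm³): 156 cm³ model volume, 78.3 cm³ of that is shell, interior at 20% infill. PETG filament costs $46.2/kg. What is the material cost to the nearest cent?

$5.51

Interior volume = 156 − 78.3, so 77.7 cm³.
Infill volume = 0.20 × 77.7, so 15.54 cm³.
Total printed volume = 78.3 + 15.54 = 93.84 cm³.
Mass = 93.84 × 1.27 = 119.1768 g.
At $46.2/kg: 119.1768/1000 × 46.2 = $5.51.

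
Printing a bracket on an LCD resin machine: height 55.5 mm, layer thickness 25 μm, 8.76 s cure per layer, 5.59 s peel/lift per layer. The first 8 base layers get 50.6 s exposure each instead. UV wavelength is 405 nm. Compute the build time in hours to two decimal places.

Layers = ⌈55.5/0.025⌉ = 2220.
Bottom layers: 8 × (50.6 + 5.59) → 449.52 s.
Regular layers = 2212 × (8.76 + 5.59) = 31742.2 s.
Total = 449.52 + 31742.2 = 32191.72 s = 8.94 hours.

8.94 hours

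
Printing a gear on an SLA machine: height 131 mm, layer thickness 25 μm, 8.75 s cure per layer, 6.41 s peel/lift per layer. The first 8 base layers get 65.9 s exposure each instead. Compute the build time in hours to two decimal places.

22.19 hours

Number of layers: 131 / 0.025 → 5240 (rounded up).
Base layers: 8 × (65.9 + 6.41) → 578.48 s.
Normal layers = 5232 × (8.75 + 6.41) = 79317.12 s.
Sum: 578.48 + 79317.12 = 79895.6 s → 22.19 hours.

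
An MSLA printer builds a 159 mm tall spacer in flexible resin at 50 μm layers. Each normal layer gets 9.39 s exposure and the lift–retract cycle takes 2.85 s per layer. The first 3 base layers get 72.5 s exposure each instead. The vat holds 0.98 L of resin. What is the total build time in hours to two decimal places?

10.86 hours

Layer count = ceil(159 / 0.05) = 3180.
Base layers = 3 × (72.5 + 2.85) = 226.05 s.
Remaining layers: 3177 × (9.39 + 2.85) → 38886.48 s.
Total = 226.05 + 38886.48 = 39112.53 s = 10.86 hours.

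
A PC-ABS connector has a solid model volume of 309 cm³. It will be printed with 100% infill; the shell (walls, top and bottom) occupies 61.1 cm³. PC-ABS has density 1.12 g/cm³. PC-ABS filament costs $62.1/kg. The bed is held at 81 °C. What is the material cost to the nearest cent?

Volume inside the shell = 309 − 61.1, so 247.9 cm³.
Deposited infill = 1.00 × 247.9 = 247.9 cm³.
Deposited volume: 61.1 + 247.9 → 309 cm³.
Mass: 309 × 1.12 → 346.08 g.
Cost = 346.08 g / 1000 × $62.1/kg = $21.49.

$21.49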